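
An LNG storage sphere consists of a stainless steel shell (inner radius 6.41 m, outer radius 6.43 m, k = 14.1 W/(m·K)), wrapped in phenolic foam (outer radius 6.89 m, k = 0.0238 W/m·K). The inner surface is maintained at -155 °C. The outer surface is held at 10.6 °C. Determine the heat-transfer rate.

Q = 4.77 kW

Series thermal resistances, inner to outer:
  R_stainless steel = (1/6.41 − 1/6.43)/(4πk) = 4.852×10^-4/(4π·14.1) = 2.739×10^-6 K/W
  R_phenolic foam = (1/6.43 − 1/6.89)/(4πk) = 0.01038/(4π·0.0238) = 0.03472 K/W
ΣR = 2.739×10^-6 + 0.03472 = 0.03472 K/W
Q = ΔT/ΣR = (-155 °C − 10.6 °C)/0.03472 = -4770 W
(Negative Q ⇒ heat flows inward; heat gain = 4770 W.)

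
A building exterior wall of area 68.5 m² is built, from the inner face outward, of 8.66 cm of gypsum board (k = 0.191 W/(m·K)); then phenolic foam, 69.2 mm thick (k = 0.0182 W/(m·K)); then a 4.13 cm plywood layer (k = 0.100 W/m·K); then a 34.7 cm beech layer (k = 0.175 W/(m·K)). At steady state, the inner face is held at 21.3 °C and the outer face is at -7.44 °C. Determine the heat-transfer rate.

Q = 296 W

Series thermal resistances, inner to outer:
  R_gypsum board = L/(kA) = 0.0866/(0.191·68.5) = 0.006619 K/W
  R_phenolic foam = L/(kA) = 0.0692/(0.0182·68.5) = 0.05551 K/W
  R_plywood = L/(kA) = 0.0413/(0.100·68.5) = 0.006029 K/W
  R_beech = L/(kA) = 0.347/(0.175·68.5) = 0.02895 K/W
ΣR = 0.006619 + 0.05551 + 0.006029 + 0.02895 = 0.09711 K/W
Q = ΔT/ΣR = (21.3 °C − -7.44 °C)/0.09711 = 296 W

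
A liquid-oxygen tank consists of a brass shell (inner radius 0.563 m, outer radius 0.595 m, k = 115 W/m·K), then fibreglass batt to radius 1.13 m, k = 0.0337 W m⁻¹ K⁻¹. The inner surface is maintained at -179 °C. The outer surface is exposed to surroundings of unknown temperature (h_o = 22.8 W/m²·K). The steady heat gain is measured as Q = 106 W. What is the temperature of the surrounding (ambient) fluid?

Series resistances:
  R_brass = (1/0.563 − 1/0.595)/(4πk) = 0.09553/(4π·115) = 6.610×10^-5 K/W
  R_fibreglass batt = (1/0.595 − 1/1.13)/(4πk) = 0.7957/(4π·0.0337) = 1.879 K/W
  R_conv,out = 1/(4πr²h) = 1/(4π·1.13²·22.8) = 0.002733 K/W
ΣR = 1.882 K/W
ΔT = Q·ΣR = 106 × 1.882 = 199.5 K
Heat flows inward, so T_out = T_in + ΔT = -179 + 199.5 = 20.5 °C

T_out = 20.5 °C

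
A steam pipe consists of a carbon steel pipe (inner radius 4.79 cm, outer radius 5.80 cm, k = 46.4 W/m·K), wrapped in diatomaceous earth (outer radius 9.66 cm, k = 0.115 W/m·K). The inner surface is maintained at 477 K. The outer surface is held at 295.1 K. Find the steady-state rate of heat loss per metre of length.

Q' = 257 W/m

Resistance network (inner→outer):
  R'_carbon steel = ln(0.0580/0.0479)/(2πk) = 0.1913/(2π·46.4) = 6.563×10^-4 m·K/W
  R'_diatomaceous earth = ln(0.0966/0.0580)/(2πk) = 0.5101/(2π·0.115) = 0.7060 m·K/W
ΣR = 6.563×10^-4 + 0.7060 = 0.7067 m·K/W
Q' = ΔT/ΣR = (477 K − 295.1 K)/0.7067 = 257 W/m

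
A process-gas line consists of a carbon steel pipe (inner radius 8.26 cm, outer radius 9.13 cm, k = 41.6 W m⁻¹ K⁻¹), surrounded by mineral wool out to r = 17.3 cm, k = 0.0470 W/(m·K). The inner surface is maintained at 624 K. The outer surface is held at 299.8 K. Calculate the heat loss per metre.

Treat each layer as a resistance in series:
  R'_carbon steel = ln(0.0913/0.0826)/(2πk) = 0.1001/(2π·41.6) = 3.831×10^-4 m·K/W
  R'_mineral wool = ln(0.173/0.0913)/(2πk) = 0.6391/(2π·0.0470) = 2.164 m·K/W
ΣR = 3.831×10^-4 + 2.164 = 2.164 m·K/W
Q' = ΔT/ΣR = (624 K − 299.8 K)/2.164 = 150 W/m

Q' = 150 W/m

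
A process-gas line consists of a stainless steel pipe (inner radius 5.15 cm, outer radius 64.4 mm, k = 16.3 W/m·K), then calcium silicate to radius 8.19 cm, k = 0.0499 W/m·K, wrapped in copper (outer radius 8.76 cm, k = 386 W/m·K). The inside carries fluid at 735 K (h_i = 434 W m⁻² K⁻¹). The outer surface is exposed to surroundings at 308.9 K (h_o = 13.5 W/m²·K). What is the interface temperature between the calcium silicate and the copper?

T = 371.9 K

Series thermal resistances, inner to outer:
  R'_conv,in = 1/(2πr h) = 1/(2π·0.0515·434) = 0.007121 m·K/W
  R'_stainless steel = ln(0.0644/0.0515)/(2πk) = 0.2235/(2π·16.3) = 0.002183 m·K/W
  R'_calcium silicate = ln(0.0819/0.0644)/(2πk) = 0.2404/(2π·0.0499) = 0.7667 m·K/W
  R'_copper = ln(0.0876/0.0819)/(2πk) = 0.06728/(2π·386) = 2.774×10^-5 m·K/W
  R'_conv,out = 1/(2πr h) = 1/(2π·0.0876·13.5) = 0.1346 m·K/W
ΣR = 0.007121 + 0.002183 + 0.7667 + 2.774×10^-5 + 0.1346 = 0.9106 m·K/W
Q' = ΔT/ΣR = (735 K − 308.9 K)/0.9106 = 467.9 W/m
From the inner boundary to the calcium silicate/copper interface, ΣR_partial = 0.7760 m·K/W.
T_interface = T_in − Q'·ΣR_partial = 735 K − (467.9)(0.7760) = 371.9 K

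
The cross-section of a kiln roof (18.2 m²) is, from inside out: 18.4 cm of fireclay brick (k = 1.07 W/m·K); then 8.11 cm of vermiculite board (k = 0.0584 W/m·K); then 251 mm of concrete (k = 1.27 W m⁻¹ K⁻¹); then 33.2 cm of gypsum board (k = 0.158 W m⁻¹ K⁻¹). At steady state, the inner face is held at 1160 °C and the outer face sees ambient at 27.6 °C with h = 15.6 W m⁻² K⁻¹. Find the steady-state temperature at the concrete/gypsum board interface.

T = 653 °C

Series thermal resistances, inner to outer:
  R_fireclay brick = L/(kA) = 0.184/(1.07·18.2) = 0.009448 K/W
  R_vermiculite board = L/(kA) = 0.0811/(0.0584·18.2) = 0.07630 K/W
  R_concrete = L/(kA) = 0.251/(1.27·18.2) = 0.01086 K/W
  R_gypsum board = L/(kA) = 0.332/(0.158·18.2) = 0.1155 K/W
  R_conv,out = 1/(hA) = 1/(15.6·18.2) = 0.003522 K/W
ΣR = 0.009448 + 0.07630 + 0.01086 + 0.1155 + 0.003522 = 0.2156 K/W
Q = ΔT/ΣR = (1160 °C − 27.6 °C)/0.2156 = 5252 W
From the inner boundary to the concrete/gypsum board interface, ΣR_partial = 0.09661 K/W.
T_interface = T_in − Q·ΣR_partial = 1160 °C − (5252)(0.09661) = 653 °C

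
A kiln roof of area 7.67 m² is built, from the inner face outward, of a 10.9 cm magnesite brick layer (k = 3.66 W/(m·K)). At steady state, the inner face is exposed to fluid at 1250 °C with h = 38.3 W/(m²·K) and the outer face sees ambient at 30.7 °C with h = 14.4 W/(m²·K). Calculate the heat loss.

Series thermal resistances, inner to outer:
  R_conv,in = 1/(hA) = 1/(38.3·7.67) = 0.003404 K/W
  R_magnesite brick = L/(kA) = 0.109/(3.66·7.67) = 0.003883 K/W
  R_conv,out = 1/(hA) = 1/(14.4·7.67) = 0.009054 K/W
ΣR = 0.003404 + 0.003883 + 0.009054 = 0.01634 K/W
Q = ΔT/ΣR = (1250 °C − 30.7 °C)/0.01634 = 74600 W

Q = 74600 W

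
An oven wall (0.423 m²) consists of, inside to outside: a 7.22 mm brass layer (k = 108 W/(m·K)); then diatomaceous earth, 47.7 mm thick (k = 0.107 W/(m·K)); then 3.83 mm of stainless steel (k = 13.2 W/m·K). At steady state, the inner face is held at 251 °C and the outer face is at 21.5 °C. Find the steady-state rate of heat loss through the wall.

Treat each layer as a resistance in series:
  R_brass = L/(kA) = 0.00722/(108·0.423) = 1.580×10^-4 K/W
  R_diatomaceous earth = L/(kA) = 0.0477/(0.107·0.423) = 1.054 K/W
  R_stainless steel = L/(kA) = 0.00383/(13.2·0.423) = 6.859×10^-4 K/W
ΣR = 1.580×10^-4 + 1.054 + 6.859×10^-4 = 1.055 K/W
Q = ΔT/ΣR = (251 °C − 21.5 °C)/1.055 = 218 W

Q = 218 W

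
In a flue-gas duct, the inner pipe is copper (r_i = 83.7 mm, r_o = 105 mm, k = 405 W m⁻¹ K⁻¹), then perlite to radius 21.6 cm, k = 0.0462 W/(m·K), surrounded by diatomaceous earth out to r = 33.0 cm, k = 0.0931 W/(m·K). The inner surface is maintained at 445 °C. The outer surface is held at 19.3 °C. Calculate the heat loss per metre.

Resistance network (inner→outer):
  R'_copper = ln(0.105/0.0837)/(2πk) = 0.2267/(2π·405) = 8.910×10^-5 m·K/W
  R'_perlite = ln(0.216/0.105)/(2πk) = 0.7213/(2π·0.0462) = 2.485 m·K/W
  R'_diatomaceous earth = ln(0.330/0.216)/(2πk) = 0.4238/(2π·0.0931) = 0.7245 m·K/W
ΣR = 8.910×10^-5 + 2.485 + 0.7245 = 3.210 m·K/W
Q' = ΔT/ΣR = (445 °C − 19.3 °C)/3.210 = 133 W/m

Q' = 133 W/m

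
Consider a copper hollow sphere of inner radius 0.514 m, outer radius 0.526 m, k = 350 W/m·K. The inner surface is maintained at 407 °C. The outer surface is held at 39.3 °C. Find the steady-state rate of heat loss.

Q = 4πk·ΔT/(1/r₁ − 1/r₂) = 4π × 350 × 367.7 / (1/0.514 − 1/0.526) = 3.64×10^7 W

Q = 36400 kW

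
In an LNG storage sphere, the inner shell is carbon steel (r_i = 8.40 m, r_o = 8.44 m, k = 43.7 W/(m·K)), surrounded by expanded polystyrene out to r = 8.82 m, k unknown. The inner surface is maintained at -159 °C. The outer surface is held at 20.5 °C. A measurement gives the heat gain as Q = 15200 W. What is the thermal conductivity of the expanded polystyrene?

ΣR = ΔT/Q = |-159 − 20.5|/15200 = 0.01181 K/W
Known resistances:
  R_carbon steel = (1/8.40 − 1/8.44)/(4πk) = 5.642×10^-4/(4π·43.7) = 1.027×10^-6 K/W
R_expanded polystyrene = ΣR − ΣR_known = 0.01181 − 1.027×10^-6 = 0.01181 K/W
(1/r₁−1/r₂)/(4πk) = 0.01181 ⇒ k = 0.005105/(4π·0.01181) = 0.0344 W/m·K

k = 0.0344 W/m·K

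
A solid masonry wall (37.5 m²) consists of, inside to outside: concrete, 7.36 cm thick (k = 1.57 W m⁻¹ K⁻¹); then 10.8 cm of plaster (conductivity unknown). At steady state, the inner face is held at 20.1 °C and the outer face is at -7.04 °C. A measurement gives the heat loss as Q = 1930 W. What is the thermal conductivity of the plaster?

k = 0.225 W/m·K

ΣR = ΔT/Q = |20.1 − -7.04|/1930 = 0.01406 K/W
Known resistances:
  R_concrete = L/(kA) = 0.0736/(1.57·37.5) = 0.001250 K/W
R_plaster = ΣR − ΣR_known = 0.01406 − 0.001250 = 0.01281 K/W
L/(kA) = 0.01281 ⇒ k = 0.108/(0.01281·37.5) = 0.225 W/m·K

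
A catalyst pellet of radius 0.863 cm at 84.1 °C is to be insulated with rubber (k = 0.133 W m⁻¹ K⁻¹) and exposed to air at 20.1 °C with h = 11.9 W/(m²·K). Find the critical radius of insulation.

r_cr = 2.24 cm

For a sphere, r_cr = 2k_ins/h = 2·0.133/11.9 = 0.0224 m = 2.24 cm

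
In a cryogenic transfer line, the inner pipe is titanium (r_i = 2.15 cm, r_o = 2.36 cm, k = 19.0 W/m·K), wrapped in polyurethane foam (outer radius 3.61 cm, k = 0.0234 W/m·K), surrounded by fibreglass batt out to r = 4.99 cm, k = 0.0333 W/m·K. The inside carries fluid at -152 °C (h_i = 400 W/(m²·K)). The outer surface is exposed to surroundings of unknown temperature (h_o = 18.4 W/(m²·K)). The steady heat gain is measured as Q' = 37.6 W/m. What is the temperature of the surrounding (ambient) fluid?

Sum the resistances:
  R'_conv,in = 1/(2πr h) = 1/(2π·0.0215·400) = 0.01851 m·K/W
  R'_titanium = ln(0.0236/0.0215)/(2πk) = 0.09319/(2π·19.0) = 7.806×10^-4 m·K/W
  R'_polyurethane foam = ln(0.0361/0.0236)/(2πk) = 0.4250/(2π·0.0234) = 2.891 m·K/W
  R'_fibreglass batt = ln(0.0499/0.0361)/(2πk) = 0.3237/(2π·0.0333) = 1.547 m·K/W
  R'_conv,out = 1/(2πr h) = 1/(2π·0.0499·18.4) = 0.1733 m·K/W
ΣR = 4.631 m·K/W
ΔT = Q'·ΣR = 37.6 × 4.631 = 174.1 K
Heat flows inward, so T_out = T_in + ΔT = -152 + 174.1 = 22.1 °C

T_out = 22.1 °C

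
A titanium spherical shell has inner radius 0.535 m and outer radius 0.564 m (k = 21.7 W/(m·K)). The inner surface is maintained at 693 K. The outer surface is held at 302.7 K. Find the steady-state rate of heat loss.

Q = 4πk·ΔT/(1/r₁ − 1/r₂) = 4π × 21.7 × 390.3 / (1/0.535 − 1/0.564) = 1.11×10^6 W

Q = 1.11×10^6 W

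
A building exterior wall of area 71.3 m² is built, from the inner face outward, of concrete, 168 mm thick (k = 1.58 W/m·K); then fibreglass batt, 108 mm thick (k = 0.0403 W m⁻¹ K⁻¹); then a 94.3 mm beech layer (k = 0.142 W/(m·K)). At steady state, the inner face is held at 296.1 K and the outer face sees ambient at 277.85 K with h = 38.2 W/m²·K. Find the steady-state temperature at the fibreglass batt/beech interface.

Treat each layer as a resistance in series:
  R_concrete = L/(kA) = 0.168/(1.58·71.3) = 0.001491 K/W
  R_fibreglass batt = L/(kA) = 0.108/(0.0403·71.3) = 0.03759 K/W
  R_beech = L/(kA) = 0.0943/(0.142·71.3) = 0.009314 K/W
  R_conv,out = 1/(hA) = 1/(38.2·71.3) = 3.672×10^-4 K/W
ΣR = 0.001491 + 0.03759 + 0.009314 + 3.672×10^-4 = 0.04876 K/W
Q = ΔT/ΣR = (296.1 K − 277.85 K)/0.04876 = 374.3 W
From the inner boundary to the fibreglass batt/beech interface, ΣR_partial = 0.03908 K/W.
T_interface = T_in − Q·ΣR_partial = 296.1 K − (374.3)(0.03908) = 281.47 K

T = 281.47 K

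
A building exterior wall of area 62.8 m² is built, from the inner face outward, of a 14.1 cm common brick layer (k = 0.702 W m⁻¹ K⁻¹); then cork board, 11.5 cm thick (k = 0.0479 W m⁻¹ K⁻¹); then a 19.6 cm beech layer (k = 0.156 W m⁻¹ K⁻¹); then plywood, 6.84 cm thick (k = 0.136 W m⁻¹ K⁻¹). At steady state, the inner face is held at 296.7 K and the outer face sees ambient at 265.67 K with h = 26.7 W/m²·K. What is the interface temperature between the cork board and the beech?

T = 278.35 K

Resistance network (inner→outer):
  R_common brick = L/(kA) = 0.141/(0.702·62.8) = 0.003198 K/W
  R_cork board = L/(kA) = 0.115/(0.0479·62.8) = 0.03823 K/W
  R_beech = L/(kA) = 0.196/(0.156·62.8) = 0.02001 K/W
  R_plywood = L/(kA) = 0.0684/(0.136·62.8) = 0.008009 K/W
  R_conv,out = 1/(hA) = 1/(26.7·62.8) = 5.964×10^-4 K/W
ΣR = 0.003198 + 0.03823 + 0.02001 + 0.008009 + 5.964×10^-4 = 0.07004 K/W
Q = ΔT/ΣR = (296.7 K − 265.67 K)/0.07004 = 443.0 W
From the inner boundary to the cork board/beech interface, ΣR_partial = 0.04143 K/W.
T_interface = T_in − Q·ΣR_partial = 296.7 K − (443.0)(0.04143) = 278.35 K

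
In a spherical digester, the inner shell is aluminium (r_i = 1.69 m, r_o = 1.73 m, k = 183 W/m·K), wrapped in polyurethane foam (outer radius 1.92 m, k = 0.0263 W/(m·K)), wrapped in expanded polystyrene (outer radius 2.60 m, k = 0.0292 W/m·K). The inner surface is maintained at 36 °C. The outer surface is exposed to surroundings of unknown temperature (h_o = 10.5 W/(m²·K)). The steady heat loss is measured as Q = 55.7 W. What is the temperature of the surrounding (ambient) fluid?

Sum the resistances:
  R_aluminium = (1/1.69 − 1/1.73)/(4πk) = 0.01368/(4π·183) = 5.949×10^-6 K/W
  R_polyurethane foam = (1/1.73 − 1/1.92)/(4πk) = 0.05720/(4π·0.0263) = 0.1731 K/W
  R_expanded polystyrene = (1/1.92 − 1/2.60)/(4πk) = 0.1362/(4π·0.0292) = 0.3712 K/W
  R_conv,out = 1/(4πr²h) = 1/(4π·2.60²·10.5) = 0.001121 K/W
ΣR = 0.5454 K/W
ΔT = Q·ΣR = 55.7 × 0.5454 = 30.38 K
Heat flows outward, so T_out = T_in − ΔT = 36 − 30.38 = 5.62 °C

T_out = 5.62 °C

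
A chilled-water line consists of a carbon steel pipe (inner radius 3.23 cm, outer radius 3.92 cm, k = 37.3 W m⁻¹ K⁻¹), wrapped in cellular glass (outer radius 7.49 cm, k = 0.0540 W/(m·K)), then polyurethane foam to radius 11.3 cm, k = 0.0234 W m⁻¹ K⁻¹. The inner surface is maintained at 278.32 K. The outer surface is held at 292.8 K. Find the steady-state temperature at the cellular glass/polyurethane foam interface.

T = 284.2 K

Treat each layer as a resistance in series:
  R'_carbon steel = ln(0.0392/0.0323)/(2πk) = 0.1936/(2π·37.3) = 8.261×10^-4 m·K/W
  R'_cellular glass = ln(0.0749/0.0392)/(2πk) = 0.6475/(2π·0.0540) = 1.908 m·K/W
  R'_polyurethane foam = ln(0.113/0.0749)/(2πk) = 0.4112/(2π·0.0234) = 2.797 m·K/W
ΣR = 8.261×10^-4 + 1.908 + 2.797 = 4.706 m·K/W
Q' = ΔT/ΣR = (278.32 K − 292.8 K)/4.706 = -3.077 W/m
From the inner boundary to the cellular glass/polyurethane foam interface, ΣR_partial = 1.909 m·K/W.
T_interface = T_in − Q'·ΣR_partial = 278.32 K − (-3.077)(1.909) = 284.2 K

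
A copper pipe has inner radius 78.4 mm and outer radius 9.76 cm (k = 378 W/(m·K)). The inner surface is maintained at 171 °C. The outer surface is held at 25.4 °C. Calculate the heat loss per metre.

Q' = 2πk·ΔT/ln(r₂/r₁) = 2π × 378 × 145.6 / ln(0.0976/0.0784) = 1.58×10^6 W/m

Q' = 1.58×10^6 W/m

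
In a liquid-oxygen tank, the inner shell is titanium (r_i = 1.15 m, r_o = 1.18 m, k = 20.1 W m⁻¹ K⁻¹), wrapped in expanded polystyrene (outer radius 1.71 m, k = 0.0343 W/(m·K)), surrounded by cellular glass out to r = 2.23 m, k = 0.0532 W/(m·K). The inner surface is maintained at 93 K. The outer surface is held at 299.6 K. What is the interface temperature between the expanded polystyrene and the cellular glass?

T = 247.8 K

Resistance network (inner→outer):
  R_titanium = (1/1.15 − 1/1.18)/(4πk) = 0.02211/(4π·20.1) = 8.753×10^-5 K/W
  R_expanded polystyrene = (1/1.18 − 1/1.71)/(4πk) = 0.2627/(4π·0.0343) = 0.6094 K/W
  R_cellular glass = (1/1.71 − 1/2.23)/(4πk) = 0.1364/(4π·0.0532) = 0.2040 K/W
ΣR = 8.753×10^-5 + 0.6094 + 0.2040 = 0.8135 K/W
Q = ΔT/ΣR = (93 K − 299.6 K)/0.8135 = -254.0 W
From the inner boundary to the expanded polystyrene/cellular glass interface, ΣR_partial = 0.6095 K/W.
T_interface = T_in − Q·ΣR_partial = 93 K − (-254.0)(0.6095) = 247.8 K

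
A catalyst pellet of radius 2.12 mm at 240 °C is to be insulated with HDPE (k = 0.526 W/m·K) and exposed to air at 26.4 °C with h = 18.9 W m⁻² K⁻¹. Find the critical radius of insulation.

r_cr = 5.57 cm

For a sphere, r_cr = 2k_ins/h = 2·0.526/18.9 = 0.0557 m = 5.57 cm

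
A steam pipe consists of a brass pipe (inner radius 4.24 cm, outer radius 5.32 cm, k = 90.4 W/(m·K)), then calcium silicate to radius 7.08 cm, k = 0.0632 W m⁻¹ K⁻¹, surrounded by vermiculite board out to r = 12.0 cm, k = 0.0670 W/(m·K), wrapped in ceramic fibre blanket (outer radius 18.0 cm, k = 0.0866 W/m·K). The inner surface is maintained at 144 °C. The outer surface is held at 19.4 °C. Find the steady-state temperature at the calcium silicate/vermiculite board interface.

Series thermal resistances, inner to outer:
  R'_brass = ln(0.0532/0.0424)/(2πk) = 0.2269/(2π·90.4) = 3.995×10^-4 m·K/W
  R'_calcium silicate = ln(0.0708/0.0532)/(2πk) = 0.2858/(2π·0.0632) = 0.7197 m·K/W
  R'_vermiculite board = ln(0.120/0.0708)/(2πk) = 0.5276/(2π·0.0670) = 1.253 m·K/W
  R'_ceramic fibre blanket = ln(0.180/0.120)/(2πk) = 0.4055/(2π·0.0866) = 0.7452 m·K/W
ΣR = 3.995×10^-4 + 0.7197 + 1.253 + 0.7452 = 2.718 m·K/W
Q' = ΔT/ΣR = (144 °C − 19.4 °C)/2.718 = 45.84 W/m
From the inner boundary to the calcium silicate/vermiculite board interface, ΣR_partial = 0.7201 m·K/W.
T_interface = T_in − Q'·ΣR_partial = 144 °C − (45.84)(0.7201) = 111 °C

T = 111 °C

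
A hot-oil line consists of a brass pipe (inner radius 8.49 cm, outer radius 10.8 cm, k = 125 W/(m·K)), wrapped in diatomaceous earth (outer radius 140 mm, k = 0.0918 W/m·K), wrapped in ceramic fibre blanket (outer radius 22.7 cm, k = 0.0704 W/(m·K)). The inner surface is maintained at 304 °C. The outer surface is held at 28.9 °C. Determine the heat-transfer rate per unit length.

Resistance network (inner→outer):
  R'_brass = ln(0.108/0.0849)/(2πk) = 0.2407/(2π·125) = 3.064×10^-4 m·K/W
  R'_diatomaceous earth = ln(0.140/0.108)/(2πk) = 0.2595/(2π·0.0918) = 0.4499 m·K/W
  R'_ceramic fibre blanket = ln(0.227/0.140)/(2πk) = 0.4833/(2π·0.0704) = 1.093 m·K/W
ΣR = 3.064×10^-4 + 0.4499 + 1.093 = 1.543 m·K/W
Q' = ΔT/ΣR = (304 °C − 28.9 °C)/1.543 = 178 W/m

Q' = 178 W/m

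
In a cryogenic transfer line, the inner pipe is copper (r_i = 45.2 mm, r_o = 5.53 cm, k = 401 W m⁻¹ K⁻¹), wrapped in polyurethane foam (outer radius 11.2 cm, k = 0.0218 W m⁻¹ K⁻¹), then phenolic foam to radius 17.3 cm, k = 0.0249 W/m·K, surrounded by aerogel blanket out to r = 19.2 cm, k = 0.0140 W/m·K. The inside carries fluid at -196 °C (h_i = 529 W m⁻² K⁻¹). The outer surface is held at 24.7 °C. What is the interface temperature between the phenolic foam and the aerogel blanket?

T = -4.0 °C

Series thermal resistances, inner to outer:
  R'_conv,in = 1/(2πr h) = 1/(2π·0.0452·529) = 0.006656 m·K/W
  R'_copper = ln(0.0553/0.0452)/(2πk) = 0.2017/(2π·401) = 8.004×10^-5 m·K/W
  R'_polyurethane foam = ln(0.112/0.0553)/(2πk) = 0.7057/(2π·0.0218) = 5.152 m·K/W
  R'_phenolic foam = ln(0.173/0.112)/(2πk) = 0.4348/(2π·0.0249) = 2.779 m·K/W
  R'_aerogel blanket = ln(0.192/0.173)/(2πk) = 0.1042/(2π·0.0140) = 1.185 m·K/W
ΣR = 0.006656 + 8.004×10^-5 + 5.152 + 2.779 + 1.185 = 9.123 m·K/W
Q' = ΔT/ΣR = (-196 °C − 24.7 °C)/9.123 = -24.19 W/m
From the inner boundary to the phenolic foam/aerogel blanket interface, ΣR_partial = 7.938 m·K/W.
T_interface = T_in − Q'·ΣR_partial = -196 °C − (-24.19)(7.938) = -4.0 °C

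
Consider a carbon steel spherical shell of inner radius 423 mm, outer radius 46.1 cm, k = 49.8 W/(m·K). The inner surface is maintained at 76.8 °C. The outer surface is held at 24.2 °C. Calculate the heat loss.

Q = 4πk·ΔT/(1/r₁ − 1/r₂) = 4π × 49.8 × 52.6 / (1/0.423 − 1/0.461) = 1.69×10^5 W

Q = 1.69×10^5 W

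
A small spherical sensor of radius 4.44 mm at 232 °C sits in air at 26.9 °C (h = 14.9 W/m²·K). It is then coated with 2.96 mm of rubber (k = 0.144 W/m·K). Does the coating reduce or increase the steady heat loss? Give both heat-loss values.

Critical radius for a sphere: r_cr = 2k/h = 0.0193 m = 1.93 cm.
Outer radius after coating: r₂ = 0.00444 + 0.00296 = 0.00740 m.
Since r₁ < r_cr and r₂ ≤ r_cr, the coating moves toward the maximum at r_cr — heat loss rises.
Bare: R = 1/(4πr₁²h) = 270.9 K/W; Q = 205.1/270.9 = 0.757 W.
Coated: R = R_cond + R_conv = 147.3 K/W; Q = 205.1/147.3 = 1.39 W.

increases: 0.757 → 1.39 W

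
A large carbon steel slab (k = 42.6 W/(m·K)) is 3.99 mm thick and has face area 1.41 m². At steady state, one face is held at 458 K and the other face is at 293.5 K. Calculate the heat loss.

Q = kA·ΔT/L = 42.6 × 1.41 × |458 K − 293.5 K| / 0.00399 = 2.48×10^6 W

Q = 2.48×10^6 W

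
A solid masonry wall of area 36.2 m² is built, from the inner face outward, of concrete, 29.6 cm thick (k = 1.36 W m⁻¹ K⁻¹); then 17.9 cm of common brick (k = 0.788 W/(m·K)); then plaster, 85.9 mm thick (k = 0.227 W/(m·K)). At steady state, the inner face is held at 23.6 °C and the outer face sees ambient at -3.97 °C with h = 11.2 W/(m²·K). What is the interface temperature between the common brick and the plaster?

Resistance network (inner→outer):
  R_concrete = L/(kA) = 0.296/(1.36·36.2) = 0.006012 K/W
  R_common brick = L/(kA) = 0.179/(0.788·36.2) = 0.006275 K/W
  R_plaster = L/(kA) = 0.0859/(0.227·36.2) = 0.01045 K/W
  R_conv,out = 1/(hA) = 1/(11.2·36.2) = 0.002466 K/W
ΣR = 0.006012 + 0.006275 + 0.01045 + 0.002466 = 0.02520 K/W
Q = ΔT/ΣR = (23.6 °C − -3.97 °C)/0.02520 = 1094 W
From the inner boundary to the common brick/plaster interface, ΣR_partial = 0.01229 K/W.
T_interface = T_in − Q·ΣR_partial = 23.6 °C − (1094)(0.01229) = 10.2 °C

T = 10.2 °C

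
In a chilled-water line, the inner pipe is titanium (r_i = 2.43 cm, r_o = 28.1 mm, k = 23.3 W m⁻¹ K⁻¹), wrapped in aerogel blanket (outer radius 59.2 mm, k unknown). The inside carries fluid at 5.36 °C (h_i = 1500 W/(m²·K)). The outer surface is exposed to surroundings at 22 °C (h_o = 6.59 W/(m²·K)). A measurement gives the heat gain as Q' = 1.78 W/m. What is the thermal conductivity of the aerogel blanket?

ΣR = ΔT/Q' = |5.36 − 22|/1.78 = 9.348 m·K/W
Known resistances:
  R'_conv,in = 1/(2πr h) = 1/(2π·0.0243·1500) = 0.004366 m·K/W
  R'_titanium = ln(0.0281/0.0243)/(2πk) = 0.1453/(2π·23.3) = 9.925×10^-4 m·K/W
  R'_conv,out = 1/(2πr h) = 1/(2π·0.0592·6.59) = 0.4080 m·K/W
R_aerogel blanket = ΣR − ΣR_known = 9.348 − 0.4134 = 8.935 m·K/W
ln(r₂/r₁)/(2πk) = 8.935 ⇒ k = 0.7452/(2π·8.935) = 0.0133 W/m·K

k = 0.0133 W/m·K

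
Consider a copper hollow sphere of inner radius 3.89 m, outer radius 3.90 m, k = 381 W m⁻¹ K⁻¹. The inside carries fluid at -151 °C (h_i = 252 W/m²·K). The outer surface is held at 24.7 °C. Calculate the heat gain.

Series thermal resistances, inner to outer:
  R_conv,in = 1/(4πr²h) = 1/(4π·3.89²·252) = 2.087×10^-5 K/W
  R_copper = (1/3.89 − 1/3.90)/(4πk) = 6.592×10^-4/(4π·381) = 1.377×10^-7 K/W
ΣR = 2.087×10^-5 + 1.377×10^-7 = 2.101×10^-5 K/W
Q = ΔT/ΣR = (-151 °C − 24.7 °C)/2.101×10^-5 = -8.36×10^6 W
(Negative Q ⇒ heat flows inward; heat gain = 8.36×10^6 W.)

Q = 8.36×10^6 W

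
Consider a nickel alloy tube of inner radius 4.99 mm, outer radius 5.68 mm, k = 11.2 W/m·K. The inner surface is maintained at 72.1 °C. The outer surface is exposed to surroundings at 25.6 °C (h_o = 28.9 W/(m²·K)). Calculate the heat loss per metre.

Series thermal resistances, inner to outer:
  R'_nickel alloy = ln(0.00568/0.00499)/(2πk) = 0.1295/(2π·11.2) = 0.001840 m·K/W
  R'_conv,out = 1/(2πr h) = 1/(2π·0.00568·28.9) = 0.9696 m·K/W
ΣR = 0.001840 + 0.9696 = 0.9714 m·K/W
Q' = ΔT/ΣR = (72.1 °C − 25.6 °C)/0.9714 = 47.9 W/m

Q' = 47.9 W/m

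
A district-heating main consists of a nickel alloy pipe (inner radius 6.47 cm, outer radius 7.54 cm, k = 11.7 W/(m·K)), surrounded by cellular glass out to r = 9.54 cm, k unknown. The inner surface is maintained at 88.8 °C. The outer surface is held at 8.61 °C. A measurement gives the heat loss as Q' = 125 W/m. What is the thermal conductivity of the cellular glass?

ΣR = ΔT/Q' = |88.8 − 8.61|/125 = 0.6415 m·K/W
Known resistances:
  R'_nickel alloy = ln(0.0754/0.0647)/(2πk) = 0.1530/(2π·11.7) = 0.002082 m·K/W
R_cellular glass = ΣR − ΣR_known = 0.6415 − 0.002082 = 0.6394 m·K/W
ln(r₂/r₁)/(2πk) = 0.6394 ⇒ k = 0.2353/(2π·0.6394) = 0.0586 W/m·K

k = 0.0586 W/m·K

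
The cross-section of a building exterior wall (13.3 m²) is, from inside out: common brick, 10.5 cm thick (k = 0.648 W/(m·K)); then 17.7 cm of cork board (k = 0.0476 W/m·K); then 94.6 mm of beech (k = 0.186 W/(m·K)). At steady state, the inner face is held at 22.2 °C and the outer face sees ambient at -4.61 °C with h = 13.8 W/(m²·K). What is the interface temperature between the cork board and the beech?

Series thermal resistances, inner to outer:
  R_common brick = L/(kA) = 0.105/(0.648·13.3) = 0.01218 K/W
  R_cork board = L/(kA) = 0.177/(0.0476·13.3) = 0.2796 K/W
  R_beech = L/(kA) = 0.0946/(0.186·13.3) = 0.03824 K/W
  R_conv,out = 1/(hA) = 1/(13.8·13.3) = 0.005448 K/W
ΣR = 0.01218 + 0.2796 + 0.03824 + 0.005448 = 0.3355 K/W
Q = ΔT/ΣR = (22.2 °C − -4.61 °C)/0.3355 = 79.91 W
From the inner boundary to the cork board/beech interface, ΣR_partial = 0.2918 K/W.
T_interface = T_in − Q·ΣR_partial = 22.2 °C − (79.91)(0.2918) = -1.12 °C

T = -1.12 °C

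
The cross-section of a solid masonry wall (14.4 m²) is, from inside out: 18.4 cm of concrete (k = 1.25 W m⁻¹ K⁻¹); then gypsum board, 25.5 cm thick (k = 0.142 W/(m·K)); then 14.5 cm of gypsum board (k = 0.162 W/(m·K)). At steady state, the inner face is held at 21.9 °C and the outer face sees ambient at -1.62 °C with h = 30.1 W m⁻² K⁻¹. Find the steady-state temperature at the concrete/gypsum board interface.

Treat each layer as a resistance in series:
  R_concrete = L/(kA) = 0.184/(1.25·14.4) = 0.01022 K/W
  R_gypsum board = L/(kA) = 0.255/(0.142·14.4) = 0.1247 K/W
  R_gypsum board = L/(kA) = 0.145/(0.162·14.4) = 0.06216 K/W
  R_conv,out = 1/(hA) = 1/(30.1·14.4) = 0.002307 K/W
ΣR = 0.01022 + 0.1247 + 0.06216 + 0.002307 = 0.1994 K/W
Q = ΔT/ΣR = (21.9 °C − -1.62 °C)/0.1994 = 118.0 W
From the inner boundary to the concrete/gypsum board interface, ΣR_partial = 0.01022 K/W.
T_interface = T_in − Q·ΣR_partial = 21.9 °C − (118.0)(0.01022) = 20.7 °C

T = 20.7 °C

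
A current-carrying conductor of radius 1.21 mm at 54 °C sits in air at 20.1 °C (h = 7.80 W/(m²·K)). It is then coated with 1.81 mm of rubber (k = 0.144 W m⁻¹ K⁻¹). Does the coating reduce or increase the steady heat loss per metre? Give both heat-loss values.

increases: 2.01 → 4.36 W/m

Critical radius for a cylinder: r_cr = k/h = 0.0185 m = 1.85 cm.
Outer radius after coating: r₂ = 0.00121 + 0.00181 = 0.00302 m.
Since r₁ < r_cr and r₂ ≤ r_cr, the coating moves toward the maximum at r_cr — heat loss rises.
Bare: R = 1/(2πr₁h) = 16.86 m·K/W; Q = 33.9/16.86 = 2.01 W/m.
Coated: R = R_cond + R_conv = 7.767 m·K/W; Q = 33.9/7.767 = 4.36 W/m.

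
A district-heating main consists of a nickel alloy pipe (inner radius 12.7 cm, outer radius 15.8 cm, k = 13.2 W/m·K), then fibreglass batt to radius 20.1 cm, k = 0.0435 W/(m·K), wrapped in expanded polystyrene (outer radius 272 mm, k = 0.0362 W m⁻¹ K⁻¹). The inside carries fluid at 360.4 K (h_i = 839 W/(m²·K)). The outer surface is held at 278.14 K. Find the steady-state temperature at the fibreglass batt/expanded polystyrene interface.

T = 327.5 K

Series thermal resistances, inner to outer:
  R'_conv,in = 1/(2πr h) = 1/(2π·0.127·839) = 0.001494 m·K/W
  R'_nickel alloy = ln(0.158/0.127)/(2πk) = 0.2184/(2π·13.2) = 0.002633 m·K/W
  R'_fibreglass batt = ln(0.201/0.158)/(2πk) = 0.2407/(2π·0.0435) = 0.8807 m·K/W
  R'_expanded polystyrene = ln(0.272/0.201)/(2πk) = 0.3025/(2π·0.0362) = 1.330 m·K/W
ΣR = 0.001494 + 0.002633 + 0.8807 + 1.330 = 2.215 m·K/W
Q' = ΔT/ΣR = (360.4 K − 278.14 K)/2.215 = 37.14 W/m
From the inner boundary to the fibreglass batt/expanded polystyrene interface, ΣR_partial = 0.8848 m·K/W.
T_interface = T_in − Q'·ΣR_partial = 360.4 K − (37.14)(0.8848) = 327.5 K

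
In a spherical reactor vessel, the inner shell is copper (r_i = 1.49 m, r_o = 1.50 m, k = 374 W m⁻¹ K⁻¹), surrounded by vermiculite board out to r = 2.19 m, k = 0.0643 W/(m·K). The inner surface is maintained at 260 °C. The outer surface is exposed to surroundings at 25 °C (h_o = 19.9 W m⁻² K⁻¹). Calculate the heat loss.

Q = 901 W

Treat each layer as a resistance in series:
  R_copper = (1/1.49 − 1/1.50)/(4πk) = 0.004474/(4π·374) = 9.520×10^-7 K/W
  R_vermiculite board = (1/1.50 − 1/2.19)/(4πk) = 0.2100/(4π·0.0643) = 0.2600 K/W
  R_conv,out = 1/(4πr²h) = 1/(4π·2.19²·19.9) = 8.338×10^-4 K/W
ΣR = 9.520×10^-7 + 0.2600 + 8.338×10^-4 = 0.2608 K/W
Q = ΔT/ΣR = (260 °C − 25 °C)/0.2608 = 901 W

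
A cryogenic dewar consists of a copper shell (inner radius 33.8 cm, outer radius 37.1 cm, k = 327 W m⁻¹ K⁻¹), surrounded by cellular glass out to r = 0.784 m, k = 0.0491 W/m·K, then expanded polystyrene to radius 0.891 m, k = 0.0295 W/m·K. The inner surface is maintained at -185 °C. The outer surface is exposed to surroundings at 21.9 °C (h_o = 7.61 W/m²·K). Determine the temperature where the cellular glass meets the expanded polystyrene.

Resistance network (inner→outer):
  R_copper = (1/0.338 − 1/0.371)/(4πk) = 0.2632/(4π·327) = 6.404×10^-5 K/W
  R_cellular glass = (1/0.371 − 1/0.784)/(4πk) = 1.420/(4π·0.0491) = 2.301 K/W
  R_expanded polystyrene = (1/0.784 − 1/0.891)/(4πk) = 0.1532/(4π·0.0295) = 0.4132 K/W
  R_conv,out = 1/(4πr²h) = 1/(4π·0.891²·7.61) = 0.01317 K/W
ΣR = 6.404×10^-5 + 2.301 + 0.4132 + 0.01317 = 2.727 K/W
Q = ΔT/ΣR = (-185 °C − 21.9 °C)/2.727 = -75.87 W
From the inner boundary to the cellular glass/expanded polystyrene interface, ΣR_partial = 2.301 K/W.
T_interface = T_in − Q·ΣR_partial = -185 °C − (-75.87)(2.301) = -10.4 °C

T = -10.4 °C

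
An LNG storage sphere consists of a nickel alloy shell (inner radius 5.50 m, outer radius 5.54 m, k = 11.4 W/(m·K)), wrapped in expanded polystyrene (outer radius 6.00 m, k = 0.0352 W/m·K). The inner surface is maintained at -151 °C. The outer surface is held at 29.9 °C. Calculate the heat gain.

Q = 5.78 kW

Resistance network (inner→outer):
  R_nickel alloy = (1/5.50 − 1/5.54)/(4πk) = 0.001313/(4π·11.4) = 9.164×10^-6 K/W
  R_expanded polystyrene = (1/5.54 − 1/6.00)/(4πk) = 0.01384/(4π·0.0352) = 0.03129 K/W
ΣR = 9.164×10^-6 + 0.03129 = 0.03130 K/W
Q = ΔT/ΣR = (-151 °C − 29.9 °C)/0.03130 = -5780 W
(Negative Q ⇒ heat flows inward; heat gain = 5780 W.)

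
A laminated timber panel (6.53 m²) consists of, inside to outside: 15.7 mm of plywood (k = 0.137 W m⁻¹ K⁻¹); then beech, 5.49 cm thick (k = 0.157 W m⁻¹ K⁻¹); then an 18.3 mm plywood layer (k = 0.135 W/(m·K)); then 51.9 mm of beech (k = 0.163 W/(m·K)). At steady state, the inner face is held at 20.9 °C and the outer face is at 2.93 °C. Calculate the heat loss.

Series thermal resistances, inner to outer:
  R_plywood = L/(kA) = 0.0157/(0.137·6.53) = 0.01755 K/W
  R_beech = L/(kA) = 0.0549/(0.157·6.53) = 0.05355 K/W
  R_plywood = L/(kA) = 0.0183/(0.135·6.53) = 0.02076 K/W
  R_beech = L/(kA) = 0.0519/(0.163·6.53) = 0.04876 K/W
ΣR = 0.01755 + 0.05355 + 0.02076 + 0.04876 = 0.1406 K/W
Q = ΔT/ΣR = (20.9 °C − 2.93 °C)/0.1406 = 128 W

Q = 128 W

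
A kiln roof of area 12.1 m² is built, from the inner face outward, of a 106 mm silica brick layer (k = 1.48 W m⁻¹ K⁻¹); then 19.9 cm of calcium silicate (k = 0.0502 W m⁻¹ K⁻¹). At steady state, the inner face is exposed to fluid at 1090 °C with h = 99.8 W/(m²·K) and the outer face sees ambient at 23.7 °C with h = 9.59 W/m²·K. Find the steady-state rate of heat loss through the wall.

Series thermal resistances, inner to outer:
  R_conv,in = 1/(hA) = 1/(99.8·12.1) = 8.281×10^-4 K/W
  R_silica brick = L/(kA) = 0.106/(1.48·12.1) = 0.005919 K/W
  R_calcium silicate = L/(kA) = 0.199/(0.0502·12.1) = 0.3276 K/W
  R_conv,out = 1/(hA) = 1/(9.59·12.1) = 0.008618 K/W
ΣR = 8.281×10^-4 + 0.005919 + 0.3276 + 0.008618 = 0.3430 K/W
Q = ΔT/ΣR = (1090 °C − 23.7 °C)/0.3430 = 3110 W

Q = 3110 W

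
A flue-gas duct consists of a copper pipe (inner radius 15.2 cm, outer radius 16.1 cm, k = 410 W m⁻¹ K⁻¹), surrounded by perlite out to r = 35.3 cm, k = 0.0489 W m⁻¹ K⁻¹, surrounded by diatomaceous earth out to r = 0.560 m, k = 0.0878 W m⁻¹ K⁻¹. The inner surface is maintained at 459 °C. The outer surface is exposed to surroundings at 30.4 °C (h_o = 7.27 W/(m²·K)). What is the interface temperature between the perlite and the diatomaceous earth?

T = 140 °C

Resistance network (inner→outer):
  R'_copper = ln(0.161/0.152)/(2πk) = 0.05752/(2π·410) = 2.233×10^-5 m·K/W
  R'_perlite = ln(0.353/0.161)/(2πk) = 0.7851/(2π·0.0489) = 2.555 m·K/W
  R'_diatomaceous earth = ln(0.560/0.353)/(2πk) = 0.4615/(2π·0.0878) = 0.8365 m·K/W
  R'_conv,out = 1/(2πr h) = 1/(2π·0.560·7.27) = 0.03909 m·K/W
ΣR = 2.233×10^-5 + 2.555 + 0.8365 + 0.03909 = 3.431 m·K/W
Q' = ΔT/ΣR = (459 °C − 30.4 °C)/3.431 = 124.9 W/m
From the inner boundary to the perlite/diatomaceous earth interface, ΣR_partial = 2.555 m·K/W.
T_interface = T_in − Q'·ΣR_partial = 459 °C − (124.9)(2.555) = 140 °C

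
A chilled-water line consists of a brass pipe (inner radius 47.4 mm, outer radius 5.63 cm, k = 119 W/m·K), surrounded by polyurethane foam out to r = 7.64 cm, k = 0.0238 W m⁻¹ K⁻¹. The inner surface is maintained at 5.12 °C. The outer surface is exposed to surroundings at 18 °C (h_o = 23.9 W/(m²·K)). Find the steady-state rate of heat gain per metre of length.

Q' = 6.05 W/m

Treat each layer as a resistance in series:
  R'_brass = ln(0.0563/0.0474)/(2πk) = 0.1721/(2π·119) = 2.301×10^-4 m·K/W
  R'_polyurethane foam = ln(0.0764/0.0563)/(2πk) = 0.3053/(2π·0.0238) = 2.042 m·K/W
  R'_conv,out = 1/(2πr h) = 1/(2π·0.0764·23.9) = 0.08716 m·K/W
ΣR = 2.301×10^-4 + 2.042 + 0.08716 = 2.129 m·K/W
Q' = ΔT/ΣR = (5.12 °C − 18 °C)/2.129 = -6.05 W/m
(Negative Q' ⇒ heat flows inward; heat gain = 6.05 W/m.)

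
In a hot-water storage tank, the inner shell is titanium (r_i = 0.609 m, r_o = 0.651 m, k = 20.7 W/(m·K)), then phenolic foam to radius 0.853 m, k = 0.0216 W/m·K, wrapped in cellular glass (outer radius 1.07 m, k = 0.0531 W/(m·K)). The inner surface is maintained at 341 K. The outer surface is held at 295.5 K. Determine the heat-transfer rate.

Q = 26.8 W

Treat each layer as a resistance in series:
  R_titanium = (1/0.609 − 1/0.651)/(4πk) = 0.1059/(4π·20.7) = 4.073×10^-4 K/W
  R_phenolic foam = (1/0.651 − 1/0.853)/(4πk) = 0.3638/(4π·0.0216) = 1.340 K/W
  R_cellular glass = (1/0.853 − 1/1.07)/(4πk) = 0.2378/(4π·0.0531) = 0.3563 K/W
ΣR = 4.073×10^-4 + 1.340 + 0.3563 = 1.697 K/W
Q = ΔT/ΣR = (341 K − 295.5 K)/1.697 = 26.8 W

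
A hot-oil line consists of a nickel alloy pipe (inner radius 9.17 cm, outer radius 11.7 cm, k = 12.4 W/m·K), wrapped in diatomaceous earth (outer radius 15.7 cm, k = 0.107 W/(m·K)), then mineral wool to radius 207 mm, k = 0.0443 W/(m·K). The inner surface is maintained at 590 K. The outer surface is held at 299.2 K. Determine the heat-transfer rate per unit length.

Series thermal resistances, inner to outer:
  R'_nickel alloy = ln(0.117/0.0917)/(2πk) = 0.2437/(2π·12.4) = 0.003127 m·K/W
  R'_diatomaceous earth = ln(0.157/0.117)/(2πk) = 0.2941/(2π·0.107) = 0.4374 m·K/W
  R'_mineral wool = ln(0.207/0.157)/(2πk) = 0.2765/(2π·0.0443) = 0.9933 m·K/W
ΣR = 0.003127 + 0.4374 + 0.9933 = 1.434 m·K/W
Q' = ΔT/ΣR = (590 K − 299.2 K)/1.434 = 203 W/m

Q' = 203 W/m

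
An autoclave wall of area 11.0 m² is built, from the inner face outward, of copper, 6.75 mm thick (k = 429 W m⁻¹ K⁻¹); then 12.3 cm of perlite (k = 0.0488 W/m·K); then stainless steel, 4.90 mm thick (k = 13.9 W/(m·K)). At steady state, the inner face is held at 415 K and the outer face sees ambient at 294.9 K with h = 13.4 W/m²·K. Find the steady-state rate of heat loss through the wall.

Q = 509 W

Resistance network (inner→outer):
  R_copper = L/(kA) = 0.00675/(429·11.0) = 1.430×10^-6 K/W
  R_perlite = L/(kA) = 0.123/(0.0488·11.0) = 0.2291 K/W
  R_stainless steel = L/(kA) = 0.00490/(13.9·11.0) = 3.205×10^-5 K/W
  R_conv,out = 1/(hA) = 1/(13.4·11.0) = 0.006784 K/W
ΣR = 1.430×10^-6 + 0.2291 + 3.205×10^-5 + 0.006784 = 0.2359 K/W
Q = ΔT/ΣR = (415 K − 294.9 K)/0.2359 = 509 W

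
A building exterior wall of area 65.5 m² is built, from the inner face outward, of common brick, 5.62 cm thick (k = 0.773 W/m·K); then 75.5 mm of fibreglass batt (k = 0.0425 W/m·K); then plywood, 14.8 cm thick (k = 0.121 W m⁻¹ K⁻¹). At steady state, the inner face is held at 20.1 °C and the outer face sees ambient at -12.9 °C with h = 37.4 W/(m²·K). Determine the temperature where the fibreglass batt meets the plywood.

T = 0.41 °C

Resistance network (inner→outer):
  R_common brick = L/(kA) = 0.0562/(0.773·65.5) = 0.001110 K/W
  R_fibreglass batt = L/(kA) = 0.0755/(0.0425·65.5) = 0.02712 K/W
  R_plywood = L/(kA) = 0.148/(0.121·65.5) = 0.01867 K/W
  R_conv,out = 1/(hA) = 1/(37.4·65.5) = 4.082×10^-4 K/W
ΣR = 0.001110 + 0.02712 + 0.01867 + 4.082×10^-4 = 0.04731 K/W
Q = ΔT/ΣR = (20.1 °C − -12.9 °C)/0.04731 = 697.5 W
From the inner boundary to the fibreglass batt/plywood interface, ΣR_partial = 0.02823 K/W.
T_interface = T_in − Q·ΣR_partial = 20.1 °C − (697.5)(0.02823) = 0.41 °C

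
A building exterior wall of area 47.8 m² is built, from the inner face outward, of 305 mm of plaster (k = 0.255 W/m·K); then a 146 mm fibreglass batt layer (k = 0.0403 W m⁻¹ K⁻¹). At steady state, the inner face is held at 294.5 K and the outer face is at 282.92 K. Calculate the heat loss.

Treat each layer as a resistance in series:
  R_plaster = L/(kA) = 0.305/(0.255·47.8) = 0.02502 K/W
  R_fibreglass batt = L/(kA) = 0.146/(0.0403·47.8) = 0.07579 K/W
ΣR = 0.02502 + 0.07579 = 0.1008 K/W
Q = ΔT/ΣR = (294.5 K − 282.92 K)/0.1008 = 115 W

Q = 115 W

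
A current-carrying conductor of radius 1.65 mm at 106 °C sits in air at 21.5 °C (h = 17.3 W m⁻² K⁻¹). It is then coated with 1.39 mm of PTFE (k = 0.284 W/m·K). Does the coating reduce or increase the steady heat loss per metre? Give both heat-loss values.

increases: 15.2 → 25.1 W/m

Critical radius for a cylinder: r_cr = k/h = 0.0164 m = 1.64 cm.
Outer radius after coating: r₂ = 0.00165 + 0.00139 = 0.00304 m.
Since r₁ < r_cr and r₂ ≤ r_cr, the coating moves toward the maximum at r_cr — heat loss rises.
Bare: R = 1/(2πr₁h) = 5.576 m·K/W; Q = 84.5/5.576 = 15.2 W/m.
Coated: R = R_cond + R_conv = 3.369 m·K/W; Q = 84.5/3.369 = 25.1 W/m.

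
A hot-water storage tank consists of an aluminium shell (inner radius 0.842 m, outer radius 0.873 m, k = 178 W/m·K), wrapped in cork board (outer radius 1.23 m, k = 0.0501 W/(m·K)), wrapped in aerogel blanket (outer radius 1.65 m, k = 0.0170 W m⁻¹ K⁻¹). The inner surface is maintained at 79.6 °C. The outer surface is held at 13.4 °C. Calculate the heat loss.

Q = 44.2 W

Series thermal resistances, inner to outer:
  R_aluminium = (1/0.842 − 1/0.873)/(4πk) = 0.04217/(4π·178) = 1.885×10^-5 K/W
  R_cork board = (1/0.873 − 1/1.23)/(4πk) = 0.3325/(4π·0.0501) = 0.5281 K/W
  R_aerogel blanket = (1/1.23 − 1/1.65)/(4πk) = 0.2069/(4π·0.0170) = 0.9687 K/W
ΣR = 1.885×10^-5 + 0.5281 + 0.9687 = 1.497 K/W
Q = ΔT/ΣR = (79.6 °C − 13.4 °C)/1.497 = 44.2 W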